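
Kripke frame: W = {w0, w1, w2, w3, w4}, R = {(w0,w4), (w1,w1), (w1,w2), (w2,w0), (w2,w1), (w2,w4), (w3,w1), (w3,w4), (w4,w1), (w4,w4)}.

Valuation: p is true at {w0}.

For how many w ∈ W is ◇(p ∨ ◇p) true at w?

2

w0: successors {w4}; p ∨ ◇p there: w4:F. ✗
w1: successors {w1, w2}; p ∨ ◇p there: w1:F, w2:T. ✓
w2: successors {w0, w1, w4}; p ∨ ◇p there: w0:T, w1:F, w4:F. ✓
w3: successors {w1, w4}; p ∨ ◇p there: w1:F, w4:F. ✗
w4: successors {w1, w4}; p ∨ ◇p there: w1:F, w4:F. ✗
Satisfying worlds: {w1, w2}.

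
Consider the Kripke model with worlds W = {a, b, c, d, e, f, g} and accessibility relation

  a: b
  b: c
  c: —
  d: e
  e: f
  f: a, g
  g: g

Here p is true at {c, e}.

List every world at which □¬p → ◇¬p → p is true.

a: □¬p is T, ◇¬p → p is F. ✗
b: □¬p is F, ◇¬p → p is T. ✓
c: □¬p is T, ◇¬p → p is T. ✓
d: □¬p is F, ◇¬p → p is T. ✓
e: □¬p is T, ◇¬p → p is T. ✓
f: □¬p is T, ◇¬p → p is F. ✗
g: □¬p is T, ◇¬p → p is F. ✗

{b, c, d, e}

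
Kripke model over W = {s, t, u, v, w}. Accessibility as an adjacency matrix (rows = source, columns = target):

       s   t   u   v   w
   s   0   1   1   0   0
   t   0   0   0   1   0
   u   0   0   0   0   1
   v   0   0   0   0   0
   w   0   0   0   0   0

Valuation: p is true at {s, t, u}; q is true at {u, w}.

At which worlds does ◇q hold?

{s, u}

s: successors {t, u}; q there: t:F, u:T. ✓
t: successors {v}; q there: v:F. ✗
u: successors {w}; q there: w:T. ✓
v: no successors, so ◇q fails. ✗
w: no successors, so ◇q fails. ✗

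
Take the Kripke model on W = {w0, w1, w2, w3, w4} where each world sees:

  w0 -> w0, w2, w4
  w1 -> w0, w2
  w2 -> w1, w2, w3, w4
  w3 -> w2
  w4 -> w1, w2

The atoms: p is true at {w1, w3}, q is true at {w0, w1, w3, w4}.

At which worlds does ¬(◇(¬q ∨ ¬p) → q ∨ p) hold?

{w2}

w0: ◇(¬q ∨ ¬p) → q ∨ p is T. ✗
w1: ◇(¬q ∨ ¬p) → q ∨ p is T. ✗
w2: ◇(¬q ∨ ¬p) → q ∨ p is F. ✓
w3: ◇(¬q ∨ ¬p) → q ∨ p is T. ✗
w4: ◇(¬q ∨ ¬p) → q ∨ p is T. ✗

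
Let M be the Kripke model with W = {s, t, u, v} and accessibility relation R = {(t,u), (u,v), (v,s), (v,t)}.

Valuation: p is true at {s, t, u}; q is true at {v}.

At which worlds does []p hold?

s: no successors, so []p holds vacuously. ✓
t: successors {u}; p there: u:T. ✓
u: successors {v}; p there: v:F. ✗
v: successors {s, t}; p there: s:T, t:T. ✓

{s, t, v}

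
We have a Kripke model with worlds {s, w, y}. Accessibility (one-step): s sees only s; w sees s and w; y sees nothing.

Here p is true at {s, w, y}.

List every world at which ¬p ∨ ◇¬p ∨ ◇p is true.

s: ¬p ∨ ◇¬p is F, ◇p is T. ✓
w: ¬p ∨ ◇¬p is F, ◇p is T. ✓
y: ¬p ∨ ◇¬p is F, ◇p is F. ✗

{s, w}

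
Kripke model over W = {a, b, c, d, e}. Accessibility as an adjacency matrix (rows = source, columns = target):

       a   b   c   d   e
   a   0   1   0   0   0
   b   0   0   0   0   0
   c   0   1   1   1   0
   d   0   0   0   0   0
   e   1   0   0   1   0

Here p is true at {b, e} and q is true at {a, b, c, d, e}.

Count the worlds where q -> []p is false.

2

a: q is T, []p is T. ✓
b: q is T, []p is T. ✓
c: q is T, []p is F. ✗
d: q is T, []p is T. ✓
e: q is T, []p is F. ✗
Satisfying worlds: {a, b, d}.
So q -> []p fails at the other 2 worlds.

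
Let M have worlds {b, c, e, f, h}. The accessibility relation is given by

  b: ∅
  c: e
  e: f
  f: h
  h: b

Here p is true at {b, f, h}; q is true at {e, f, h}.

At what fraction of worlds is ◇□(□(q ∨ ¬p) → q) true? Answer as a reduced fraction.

b: no successors, so ◇□(□(q ∨ ¬p) → q) fails. ✗
c: successors {e}; □(□(q ∨ ¬p) → q) there: e:T. ✓
e: successors {f}; □(□(q ∨ ¬p) → q) there: f:T. ✓
f: successors {h}; □(□(q ∨ ¬p) → q) there: h:F. ✗
h: successors {b}; □(□(q ∨ ¬p) → q) there: b:T. ✓
That's 3 of 5 worlds, so 3/5.

3/5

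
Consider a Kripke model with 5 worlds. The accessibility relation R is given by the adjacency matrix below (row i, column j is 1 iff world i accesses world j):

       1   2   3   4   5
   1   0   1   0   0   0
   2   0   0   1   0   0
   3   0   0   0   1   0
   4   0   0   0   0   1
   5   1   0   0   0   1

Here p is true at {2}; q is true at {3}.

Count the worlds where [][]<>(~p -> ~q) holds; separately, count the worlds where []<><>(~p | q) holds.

4 and 5

For [][]<>(~p -> ~q):
1: successors {2}; []<>(~p -> ~q) there: 2:T. ✓
2: successors {3}; []<>(~p -> ~q) there: 3:T. ✓
3: successors {4}; []<>(~p -> ~q) there: 4:T. ✓
4: successors {5}; []<>(~p -> ~q) there: 5:T. ✓
5: successors {1, 5}; []<>(~p -> ~q) there: 1:F, 5:T. ✗
— 4 worlds.
For []<><>(~p | q):
1: successors {2}; <><>(~p | q) there: 2:T. ✓
2: successors {3}; <><>(~p | q) there: 3:T. ✓
3: successors {4}; <><>(~p | q) there: 4:T. ✓
4: successors {5}; <><>(~p | q) there: 5:T. ✓
5: successors {1, 5}; <><>(~p | q) there: 1:T, 5:T. ✓
— 5 worlds.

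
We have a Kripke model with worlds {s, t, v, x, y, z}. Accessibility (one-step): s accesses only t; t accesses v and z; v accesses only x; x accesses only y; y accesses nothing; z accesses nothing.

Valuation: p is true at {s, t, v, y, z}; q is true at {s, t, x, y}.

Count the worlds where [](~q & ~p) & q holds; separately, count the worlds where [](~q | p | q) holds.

For [](~q & ~p) & q:
s: [](~q & ~p) is F, q is T. ✗
t: [](~q & ~p) is F, q is T. ✗
v: [](~q & ~p) is F, q is F. ✗
x: [](~q & ~p) is F, q is T. ✗
y: [](~q & ~p) is T, q is T. ✓
z: [](~q & ~p) is T, q is F. ✗
— 1 world.
For [](~q | p | q):
s: successors {t}; ~q | p | q there: t:T. ✓
t: successors {v, z}; ~q | p | q there: v:T, z:T. ✓
v: successors {x}; ~q | p | q there: x:T. ✓
x: successors {y}; ~q | p | q there: y:T. ✓
y: no successors, so [](~q | p | q) holds vacuously. ✓
z: no successors, so [](~q | p | q) holds vacuously. ✓
— 6 worlds.

1 and 6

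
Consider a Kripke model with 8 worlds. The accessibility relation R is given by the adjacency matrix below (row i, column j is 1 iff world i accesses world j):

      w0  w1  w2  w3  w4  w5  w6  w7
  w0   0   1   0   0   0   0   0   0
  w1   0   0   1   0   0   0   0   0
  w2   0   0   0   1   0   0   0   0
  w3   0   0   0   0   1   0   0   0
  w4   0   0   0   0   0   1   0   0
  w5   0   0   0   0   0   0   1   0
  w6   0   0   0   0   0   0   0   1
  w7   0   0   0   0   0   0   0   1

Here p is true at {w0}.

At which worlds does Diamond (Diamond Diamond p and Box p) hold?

∅

w0: successors {w1}; Diamond Diamond p and Box p there: w1:F. ✗
w1: successors {w2}; Diamond Diamond p and Box p there: w2:F. ✗
w2: successors {w3}; Diamond Diamond p and Box p there: w3:F. ✗
w3: successors {w4}; Diamond Diamond p and Box p there: w4:F. ✗
w4: successors {w5}; Diamond Diamond p and Box p there: w5:F. ✗
w5: successors {w6}; Diamond Diamond p and Box p there: w6:F. ✗
w6: successors {w7}; Diamond Diamond p and Box p there: w7:F. ✗
w7: successors {w7}; Diamond Diamond p and Box p there: w7:F. ✗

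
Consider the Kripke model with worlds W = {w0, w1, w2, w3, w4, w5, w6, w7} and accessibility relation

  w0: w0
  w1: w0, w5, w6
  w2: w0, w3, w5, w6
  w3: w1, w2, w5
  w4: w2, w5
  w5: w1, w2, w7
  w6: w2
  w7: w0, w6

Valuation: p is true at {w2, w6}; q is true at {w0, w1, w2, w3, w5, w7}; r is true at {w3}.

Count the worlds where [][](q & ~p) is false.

7

w0: successors {w0}; [](q & ~p) there: w0:T. ✓
w1: successors {w0, w5, w6}; [](q & ~p) there: w0:T, w5:F, w6:F. ✗
w2: successors {w0, w3, w5, w6}; [](q & ~p) there: w0:T, w3:F, w5:F, w6:F. ✗
w3: successors {w1, w2, w5}; [](q & ~p) there: w1:F, w2:F, w5:F. ✗
w4: successors {w2, w5}; [](q & ~p) there: w2:F, w5:F. ✗
w5: successors {w1, w2, w7}; [](q & ~p) there: w1:F, w2:F, w7:F. ✗
w6: successors {w2}; [](q & ~p) there: w2:F. ✗
w7: successors {w0, w6}; [](q & ~p) there: w0:T, w6:F. ✗
Satisfying worlds: {w0}.
So [][](q & ~p) fails at the other 7 worlds.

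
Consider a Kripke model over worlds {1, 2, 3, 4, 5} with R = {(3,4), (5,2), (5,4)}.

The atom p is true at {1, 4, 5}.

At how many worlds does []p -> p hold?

1: []p is T, p is T. ✓
2: []p is T, p is F. ✗
3: []p is T, p is F. ✗
4: []p is T, p is T. ✓
5: []p is F, p is T. ✓
Satisfying worlds: {1, 4, 5}.

3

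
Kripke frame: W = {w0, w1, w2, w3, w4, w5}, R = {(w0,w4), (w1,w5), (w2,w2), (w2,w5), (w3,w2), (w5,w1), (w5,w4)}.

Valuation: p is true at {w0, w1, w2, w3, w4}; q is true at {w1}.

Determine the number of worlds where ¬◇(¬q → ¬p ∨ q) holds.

w0: ◇(¬q → ¬p ∨ q) is F. ✓
w1: ◇(¬q → ¬p ∨ q) is T. ✗
w2: ◇(¬q → ¬p ∨ q) is T. ✗
w3: ◇(¬q → ¬p ∨ q) is F. ✓
w4: ◇(¬q → ¬p ∨ q) is F. ✓
w5: ◇(¬q → ¬p ∨ q) is T. ✗
Satisfying worlds: {w0, w3, w4}.

3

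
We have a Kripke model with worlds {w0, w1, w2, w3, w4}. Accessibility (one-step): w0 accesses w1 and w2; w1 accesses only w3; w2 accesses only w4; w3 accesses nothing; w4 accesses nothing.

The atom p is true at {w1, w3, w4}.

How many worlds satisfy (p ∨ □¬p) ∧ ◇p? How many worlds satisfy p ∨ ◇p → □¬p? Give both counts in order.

For (p ∨ □¬p) ∧ ◇p:
w0: p ∨ □¬p is F, ◇p is T. ✗
w1: p ∨ □¬p is T, ◇p is T. ✓
w2: p ∨ □¬p is F, ◇p is T. ✗
w3: p ∨ □¬p is T, ◇p is F. ✗
w4: p ∨ □¬p is T, ◇p is F. ✗
— 1 world.
For p ∨ ◇p → □¬p:
w0: p ∨ ◇p is T, □¬p is F. ✗
w1: p ∨ ◇p is T, □¬p is F. ✗
w2: p ∨ ◇p is T, □¬p is F. ✗
w3: p ∨ ◇p is T, □¬p is T. ✓
w4: p ∨ ◇p is T, □¬p is T. ✓
— 2 worlds.

1 and 2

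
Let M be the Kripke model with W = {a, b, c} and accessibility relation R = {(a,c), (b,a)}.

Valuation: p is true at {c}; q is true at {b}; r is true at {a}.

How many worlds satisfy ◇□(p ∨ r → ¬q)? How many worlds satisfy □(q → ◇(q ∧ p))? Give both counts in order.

For ◇□(p ∨ r → ¬q):
a: successors {c}; □(p ∨ r → ¬q) there: c:T. ✓
b: successors {a}; □(p ∨ r → ¬q) there: a:T. ✓
c: no successors, so ◇□(p ∨ r → ¬q) fails. ✗
— 2 worlds.
For □(q → ◇(q ∧ p)):
a: successors {c}; q → ◇(q ∧ p) there: c:T. ✓
b: successors {a}; q → ◇(q ∧ p) there: a:T. ✓
c: no successors, so □(q → ◇(q ∧ p)) holds vacuously. ✓
— 3 worlds.

2 and 3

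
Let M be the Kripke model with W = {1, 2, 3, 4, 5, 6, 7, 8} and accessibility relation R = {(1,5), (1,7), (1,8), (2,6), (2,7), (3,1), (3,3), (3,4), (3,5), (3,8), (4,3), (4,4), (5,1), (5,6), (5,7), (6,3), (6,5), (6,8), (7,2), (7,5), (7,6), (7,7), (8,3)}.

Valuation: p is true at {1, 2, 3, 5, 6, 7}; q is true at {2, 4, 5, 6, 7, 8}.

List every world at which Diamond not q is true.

1: successors {5, 7, 8}; not q there: 5:F, 7:F, 8:F. ✗
2: successors {6, 7}; not q there: 6:F, 7:F. ✗
3: successors {1, 3, 4, 5, 8}; not q there: 1:T, 3:T, 4:F, 5:F, 8:F. ✓
4: successors {3, 4}; not q there: 3:T, 4:F. ✓
5: successors {1, 6, 7}; not q there: 1:T, 6:F, 7:F. ✓
6: successors {3, 5, 8}; not q there: 3:T, 5:F, 8:F. ✓
7: successors {2, 5, 6, 7}; not q there: 2:F, 5:F, 6:F, 7:F. ✗
8: successors {3}; not q there: 3:T. ✓

{3, 4, 5, 6, 8}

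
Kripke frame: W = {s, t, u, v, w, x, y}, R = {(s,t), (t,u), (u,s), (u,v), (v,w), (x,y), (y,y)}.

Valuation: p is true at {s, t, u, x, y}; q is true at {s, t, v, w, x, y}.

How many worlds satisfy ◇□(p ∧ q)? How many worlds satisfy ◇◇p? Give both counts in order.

4 and 5

For ◇□(p ∧ q):
s: successors {t}; □(p ∧ q) there: t:F. ✗
t: successors {u}; □(p ∧ q) there: u:F. ✗
u: successors {s, v}; □(p ∧ q) there: s:T, v:F. ✓
v: successors {w}; □(p ∧ q) there: w:T. ✓
w: no successors, so ◇□(p ∧ q) fails. ✗
x: successors {y}; □(p ∧ q) there: y:T. ✓
y: successors {y}; □(p ∧ q) there: y:T. ✓
— 4 worlds.
For ◇◇p:
s: successors {t}; ◇p there: t:T. ✓
t: successors {u}; ◇p there: u:T. ✓
u: successors {s, v}; ◇p there: s:T, v:F. ✓
v: successors {w}; ◇p there: w:F. ✗
w: no successors, so ◇◇p fails. ✗
x: successors {y}; ◇p there: y:T. ✓
y: successors {y}; ◇p there: y:T. ✓
— 5 worlds.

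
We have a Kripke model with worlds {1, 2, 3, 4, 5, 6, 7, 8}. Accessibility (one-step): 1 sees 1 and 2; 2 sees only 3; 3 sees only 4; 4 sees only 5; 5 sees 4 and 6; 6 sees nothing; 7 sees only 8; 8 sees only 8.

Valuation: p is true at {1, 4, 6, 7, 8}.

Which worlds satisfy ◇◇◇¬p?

{1, 2, 4}

1: successors {1, 2}; ◇◇¬p there: 1:T, 2:F. ✓
2: successors {3}; ◇◇¬p there: 3:T. ✓
3: successors {4}; ◇◇¬p there: 4:F. ✗
4: successors {5}; ◇◇¬p there: 5:T. ✓
5: successors {4, 6}; ◇◇¬p there: 4:F, 6:F. ✗
6: no successors, so ◇◇◇¬p fails. ✗
7: successors {8}; ◇◇¬p there: 8:F. ✗
8: successors {8}; ◇◇¬p there: 8:F. ✗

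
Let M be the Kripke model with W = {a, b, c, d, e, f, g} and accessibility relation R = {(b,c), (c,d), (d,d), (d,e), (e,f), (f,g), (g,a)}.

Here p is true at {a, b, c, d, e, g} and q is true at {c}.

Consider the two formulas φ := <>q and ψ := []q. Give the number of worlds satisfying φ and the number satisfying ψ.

For <>q:
a: no successors, so <>q fails. ✗
b: successors {c}; q there: c:T. ✓
c: successors {d}; q there: d:F. ✗
d: successors {d, e}; q there: d:F, e:F. ✗
e: successors {f}; q there: f:F. ✗
f: successors {g}; q there: g:F. ✗
g: successors {a}; q there: a:F. ✗
— 1 world.
For []q:
a: no successors, so []q holds vacuously. ✓
b: successors {c}; q there: c:T. ✓
c: successors {d}; q there: d:F. ✗
d: successors {d, e}; q there: d:F, e:F. ✗
e: successors {f}; q there: f:F. ✗
f: successors {g}; q there: g:F. ✗
g: successors {a}; q there: a:F. ✗
— 2 worlds.

1 and 2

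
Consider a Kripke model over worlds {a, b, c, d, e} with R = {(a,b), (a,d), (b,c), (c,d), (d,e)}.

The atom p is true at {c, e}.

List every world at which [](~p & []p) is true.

{a, c, e}

a: successors {b, d}; ~p & []p there: b:T, d:T. ✓
b: successors {c}; ~p & []p there: c:F. ✗
c: successors {d}; ~p & []p there: d:T. ✓
d: successors {e}; ~p & []p there: e:F. ✗
e: no successors, so [](~p & []p) holds vacuously. ✓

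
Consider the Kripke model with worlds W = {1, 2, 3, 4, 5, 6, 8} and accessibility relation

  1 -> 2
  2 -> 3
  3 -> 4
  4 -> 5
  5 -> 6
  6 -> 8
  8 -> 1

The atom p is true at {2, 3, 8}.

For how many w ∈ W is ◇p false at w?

4

1: successors {2}; p there: 2:T. ✓
2: successors {3}; p there: 3:T. ✓
3: successors {4}; p there: 4:F. ✗
4: successors {5}; p there: 5:F. ✗
5: successors {6}; p there: 6:F. ✗
6: successors {8}; p there: 8:T. ✓
8: successors {1}; p there: 1:F. ✗
Satisfying worlds: {1, 2, 6}.
So ◇p fails at the other 4 worlds.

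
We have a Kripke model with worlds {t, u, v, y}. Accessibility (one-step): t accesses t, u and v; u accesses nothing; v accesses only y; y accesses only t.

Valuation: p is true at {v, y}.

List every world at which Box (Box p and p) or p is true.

t: Box (Box p and p) is F, p is F. ✗
u: Box (Box p and p) is T, p is F. ✓
v: Box (Box p and p) is F, p is T. ✓
y: Box (Box p and p) is F, p is T. ✓

{u, v, y}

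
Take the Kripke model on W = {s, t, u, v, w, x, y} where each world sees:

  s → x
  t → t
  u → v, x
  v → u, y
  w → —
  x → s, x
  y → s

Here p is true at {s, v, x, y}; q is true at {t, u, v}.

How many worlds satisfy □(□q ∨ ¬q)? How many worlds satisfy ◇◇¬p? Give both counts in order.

For □(□q ∨ ¬q):
s: successors {x}; □q ∨ ¬q there: x:T. ✓
t: successors {t}; □q ∨ ¬q there: t:T. ✓
u: successors {v, x}; □q ∨ ¬q there: v:F, x:T. ✗
v: successors {u, y}; □q ∨ ¬q there: u:F, y:T. ✗
w: no successors, so □(□q ∨ ¬q) holds vacuously. ✓
x: successors {s, x}; □q ∨ ¬q there: s:T, x:T. ✓
y: successors {s}; □q ∨ ¬q there: s:T. ✓
— 5 worlds.
For ◇◇¬p:
s: successors {x}; ◇¬p there: x:F. ✗
t: successors {t}; ◇¬p there: t:T. ✓
u: successors {v, x}; ◇¬p there: v:T, x:F. ✓
v: successors {u, y}; ◇¬p there: u:F, y:F. ✗
w: no successors, so ◇◇¬p fails. ✗
x: successors {s, x}; ◇¬p there: s:F, x:F. ✗
y: successors {s}; ◇¬p there: s:F. ✗
— 2 worlds.

5 and 2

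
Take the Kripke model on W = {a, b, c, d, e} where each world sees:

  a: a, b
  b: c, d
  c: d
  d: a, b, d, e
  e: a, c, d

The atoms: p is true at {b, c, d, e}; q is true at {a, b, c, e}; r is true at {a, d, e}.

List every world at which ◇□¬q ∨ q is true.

{a, b, c, e}

a: ◇□¬q is F, q is T. ✓
b: ◇□¬q is T, q is T. ✓
c: ◇□¬q is F, q is T. ✓
d: ◇□¬q is F, q is F. ✗
e: ◇□¬q is T, q is T. ✓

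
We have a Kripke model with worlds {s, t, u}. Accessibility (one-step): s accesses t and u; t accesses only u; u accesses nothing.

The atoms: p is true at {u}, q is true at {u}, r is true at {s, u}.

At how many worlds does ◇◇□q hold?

s: successors {t, u}; ◇□q there: t:T, u:F. ✓
t: successors {u}; ◇□q there: u:F. ✗
u: no successors, so ◇◇□q fails. ✗
Satisfying worlds: {s}.

1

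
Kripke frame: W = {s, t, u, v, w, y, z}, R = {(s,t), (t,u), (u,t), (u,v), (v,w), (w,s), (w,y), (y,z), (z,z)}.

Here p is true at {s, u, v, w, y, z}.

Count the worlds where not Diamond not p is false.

2

s: Diamond not p is T. ✗
t: Diamond not p is F. ✓
u: Diamond not p is T. ✗
v: Diamond not p is F. ✓
w: Diamond not p is F. ✓
y: Diamond not p is F. ✓
z: Diamond not p is F. ✓
Satisfying worlds: {t, v, w, y, z}.
So not Diamond not p fails at the other 2 worlds.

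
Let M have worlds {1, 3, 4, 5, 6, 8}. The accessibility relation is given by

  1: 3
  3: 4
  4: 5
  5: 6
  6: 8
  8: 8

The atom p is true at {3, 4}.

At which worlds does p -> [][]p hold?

1: p is F, [][]p is T. ✓
3: p is T, [][]p is F. ✗
4: p is T, [][]p is F. ✗
5: p is F, [][]p is F. ✓
6: p is F, [][]p is F. ✓
8: p is F, [][]p is F. ✓

{1, 5, 6, 8}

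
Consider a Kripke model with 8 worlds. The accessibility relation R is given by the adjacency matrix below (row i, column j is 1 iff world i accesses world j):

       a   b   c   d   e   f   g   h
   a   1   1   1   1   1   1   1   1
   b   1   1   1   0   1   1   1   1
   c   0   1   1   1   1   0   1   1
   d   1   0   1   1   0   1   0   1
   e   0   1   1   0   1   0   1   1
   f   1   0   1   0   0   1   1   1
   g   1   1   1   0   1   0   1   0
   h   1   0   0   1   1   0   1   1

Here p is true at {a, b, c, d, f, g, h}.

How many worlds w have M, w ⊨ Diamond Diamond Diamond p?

a: successors {a, b, c, d, e, f, g, h}; Diamond Diamond p there: a:T, b:T, c:T, d:T, e:T, f:T, g:T, h:T. ✓
b: successors {a, b, c, e, f, g, h}; Diamond Diamond p there: a:T, b:T, c:T, e:T, f:T, g:T, h:T. ✓
c: successors {b, c, d, e, g, h}; Diamond Diamond p there: b:T, c:T, d:T, e:T, g:T, h:T. ✓
d: successors {a, c, d, f, h}; Diamond Diamond p there: a:T, c:T, d:T, f:T, h:T. ✓
e: successors {b, c, e, g, h}; Diamond Diamond p there: b:T, c:T, e:T, g:T, h:T. ✓
f: successors {a, c, f, g, h}; Diamond Diamond p there: a:T, c:T, f:T, g:T, h:T. ✓
g: successors {a, b, c, e, g}; Diamond Diamond p there: a:T, b:T, c:T, e:T, g:T. ✓
h: successors {a, d, e, g, h}; Diamond Diamond p there: a:T, d:T, e:T, g:T, h:T. ✓
Satisfying worlds: {a, b, c, d, e, f, g, h}.

8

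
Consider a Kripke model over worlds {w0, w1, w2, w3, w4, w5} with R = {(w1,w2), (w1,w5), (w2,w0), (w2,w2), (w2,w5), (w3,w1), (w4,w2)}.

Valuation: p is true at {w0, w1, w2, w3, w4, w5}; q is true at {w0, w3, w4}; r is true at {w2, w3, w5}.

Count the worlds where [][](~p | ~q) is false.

w0: no successors, so [][](~p | ~q) holds vacuously. ✓
w1: successors {w2, w5}; [](~p | ~q) there: w2:F, w5:T. ✗
w2: successors {w0, w2, w5}; [](~p | ~q) there: w0:T, w2:F, w5:T. ✗
w3: successors {w1}; [](~p | ~q) there: w1:T. ✓
w4: successors {w2}; [](~p | ~q) there: w2:F. ✗
w5: no successors, so [][](~p | ~q) holds vacuously. ✓
Satisfying worlds: {w0, w3, w5}.
So [][](~p | ~q) fails at the other 3 worlds.

3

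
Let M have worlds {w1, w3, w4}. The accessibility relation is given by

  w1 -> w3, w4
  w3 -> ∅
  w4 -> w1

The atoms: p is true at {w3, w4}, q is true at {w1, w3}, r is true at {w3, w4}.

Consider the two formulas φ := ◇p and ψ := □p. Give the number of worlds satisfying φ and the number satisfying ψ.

1 and 2

For ◇p:
w1: successors {w3, w4}; p there: w3:T, w4:T. ✓
w3: no successors, so ◇p fails. ✗
w4: successors {w1}; p there: w1:F. ✗
— 1 world.
For □p:
w1: successors {w3, w4}; p there: w3:T, w4:T. ✓
w3: no successors, so □p holds vacuously. ✓
w4: successors {w1}; p there: w1:F. ✗
— 2 worlds.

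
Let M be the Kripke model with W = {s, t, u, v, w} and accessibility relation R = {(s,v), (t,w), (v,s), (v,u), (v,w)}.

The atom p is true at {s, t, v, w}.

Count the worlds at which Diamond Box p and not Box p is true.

s: Diamond Box p is F, not Box p is F. ✗
t: Diamond Box p is T, not Box p is F. ✗
u: Diamond Box p is F, not Box p is F. ✗
v: Diamond Box p is T, not Box p is T. ✓
w: Diamond Box p is F, not Box p is F. ✗
Satisfying worlds: {v}.

1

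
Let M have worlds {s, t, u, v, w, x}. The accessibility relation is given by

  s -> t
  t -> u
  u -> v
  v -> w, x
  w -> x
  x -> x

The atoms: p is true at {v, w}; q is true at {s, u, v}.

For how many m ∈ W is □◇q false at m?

4

s: successors {t}; ◇q there: t:T. ✓
t: successors {u}; ◇q there: u:T. ✓
u: successors {v}; ◇q there: v:F. ✗
v: successors {w, x}; ◇q there: w:F, x:F. ✗
w: successors {x}; ◇q there: x:F. ✗
x: successors {x}; ◇q there: x:F. ✗
Satisfying worlds: {s, t}.
So □◇q fails at the other 4 worlds.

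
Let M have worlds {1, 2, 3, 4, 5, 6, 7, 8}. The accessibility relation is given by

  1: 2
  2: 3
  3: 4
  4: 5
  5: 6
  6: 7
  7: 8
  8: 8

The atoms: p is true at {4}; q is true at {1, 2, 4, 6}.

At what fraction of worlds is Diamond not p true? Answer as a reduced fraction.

7/8

1: successors {2}; not p there: 2:T. ✓
2: successors {3}; not p there: 3:T. ✓
3: successors {4}; not p there: 4:F. ✗
4: successors {5}; not p there: 5:T. ✓
5: successors {6}; not p there: 6:T. ✓
6: successors {7}; not p there: 7:T. ✓
7: successors {8}; not p there: 8:T. ✓
8: successors {8}; not p there: 8:T. ✓
That's 7 of 8 worlds, so 7/8.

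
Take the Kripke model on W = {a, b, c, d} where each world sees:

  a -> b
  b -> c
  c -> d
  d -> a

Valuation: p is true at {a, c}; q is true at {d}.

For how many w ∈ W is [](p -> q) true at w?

a: successors {b}; p -> q there: b:T. ✓
b: successors {c}; p -> q there: c:F. ✗
c: successors {d}; p -> q there: d:T. ✓
d: successors {a}; p -> q there: a:F. ✗
Satisfying worlds: {a, c}.

2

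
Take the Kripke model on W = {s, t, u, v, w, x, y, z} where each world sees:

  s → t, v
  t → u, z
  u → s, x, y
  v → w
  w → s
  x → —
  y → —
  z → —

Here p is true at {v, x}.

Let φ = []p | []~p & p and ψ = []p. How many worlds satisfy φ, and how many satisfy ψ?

4 and 3

For []p | []~p & p:
s: []p is F, []~p & p is F. ✗
t: []p is F, []~p & p is F. ✗
u: []p is F, []~p & p is F. ✗
v: []p is F, []~p & p is T. ✓
w: []p is F, []~p & p is F. ✗
x: []p is T, []~p & p is T. ✓
y: []p is T, []~p & p is F. ✓
z: []p is T, []~p & p is F. ✓
— 4 worlds.
For []p:
s: successors {t, v}; p there: t:F, v:T. ✗
t: successors {u, z}; p there: u:F, z:F. ✗
u: successors {s, x, y}; p there: s:F, x:T, y:F. ✗
v: successors {w}; p there: w:F. ✗
w: successors {s}; p there: s:F. ✗
x: no successors, so []p holds vacuously. ✓
y: no successors, so []p holds vacuously. ✓
z: no successors, so []p holds vacuously. ✓
— 3 worlds.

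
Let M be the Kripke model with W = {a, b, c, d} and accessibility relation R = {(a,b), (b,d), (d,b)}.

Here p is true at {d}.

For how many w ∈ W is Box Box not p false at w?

a: successors {b}; Box not p there: b:F. ✗
b: successors {d}; Box not p there: d:T. ✓
c: no successors, so Box Box not p holds vacuously. ✓
d: successors {b}; Box not p there: b:F. ✗
Satisfying worlds: {b, c}.
So Box Box not p fails at the other 2 worlds.

2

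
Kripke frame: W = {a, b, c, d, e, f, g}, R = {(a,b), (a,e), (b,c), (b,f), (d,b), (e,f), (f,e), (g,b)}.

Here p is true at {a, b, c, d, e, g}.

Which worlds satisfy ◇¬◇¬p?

{b, e}

a: successors {b, e}; ¬◇¬p there: b:F, e:F. ✗
b: successors {c, f}; ¬◇¬p there: c:T, f:T. ✓
c: no successors, so ◇¬◇¬p fails. ✗
d: successors {b}; ¬◇¬p there: b:F. ✗
e: successors {f}; ¬◇¬p there: f:T. ✓
f: successors {e}; ¬◇¬p there: e:F. ✗
g: successors {b}; ¬◇¬p there: b:F. ✗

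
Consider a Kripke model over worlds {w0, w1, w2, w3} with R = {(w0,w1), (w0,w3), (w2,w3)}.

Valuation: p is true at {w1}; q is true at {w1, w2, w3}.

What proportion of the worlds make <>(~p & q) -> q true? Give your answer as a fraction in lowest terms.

w0: <>(~p & q) is T, q is F. ✗
w1: <>(~p & q) is F, q is T. ✓
w2: <>(~p & q) is T, q is T. ✓
w3: <>(~p & q) is F, q is T. ✓
That's 3 of 4 worlds, so 3/4.

3/4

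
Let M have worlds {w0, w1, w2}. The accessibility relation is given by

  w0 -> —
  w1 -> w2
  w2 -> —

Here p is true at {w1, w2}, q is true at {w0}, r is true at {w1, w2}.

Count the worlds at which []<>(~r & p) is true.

2

w0: no successors, so []<>(~r & p) holds vacuously. ✓
w1: successors {w2}; <>(~r & p) there: w2:F. ✗
w2: no successors, so []<>(~r & p) holds vacuously. ✓
Satisfying worlds: {w0, w2}.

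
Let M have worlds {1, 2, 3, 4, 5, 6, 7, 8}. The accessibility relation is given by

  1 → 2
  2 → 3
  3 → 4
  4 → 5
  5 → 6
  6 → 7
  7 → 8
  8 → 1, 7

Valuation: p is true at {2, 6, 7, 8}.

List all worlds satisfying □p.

{1, 5, 6, 7}

1: successors {2}; p there: 2:T. ✓
2: successors {3}; p there: 3:F. ✗
3: successors {4}; p there: 4:F. ✗
4: successors {5}; p there: 5:F. ✗
5: successors {6}; p there: 6:T. ✓
6: successors {7}; p there: 7:T. ✓
7: successors {8}; p there: 8:T. ✓
8: successors {1, 7}; p there: 1:F, 7:T. ✗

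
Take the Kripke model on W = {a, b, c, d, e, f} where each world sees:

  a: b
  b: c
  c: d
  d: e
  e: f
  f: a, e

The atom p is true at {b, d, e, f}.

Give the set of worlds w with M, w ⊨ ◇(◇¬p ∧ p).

a: successors {b}; ◇¬p ∧ p there: b:T. ✓
b: successors {c}; ◇¬p ∧ p there: c:F. ✗
c: successors {d}; ◇¬p ∧ p there: d:F. ✗
d: successors {e}; ◇¬p ∧ p there: e:F. ✗
e: successors {f}; ◇¬p ∧ p there: f:T. ✓
f: successors {a, e}; ◇¬p ∧ p there: a:F, e:F. ✗

{a, e}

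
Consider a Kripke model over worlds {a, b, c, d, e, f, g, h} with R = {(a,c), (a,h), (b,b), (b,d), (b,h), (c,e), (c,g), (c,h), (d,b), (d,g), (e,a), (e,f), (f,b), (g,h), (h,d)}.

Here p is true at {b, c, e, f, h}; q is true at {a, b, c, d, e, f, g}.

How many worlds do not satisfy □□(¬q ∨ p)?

a: successors {c, h}; □(¬q ∨ p) there: c:F, h:F. ✗
b: successors {b, d, h}; □(¬q ∨ p) there: b:F, d:F, h:F. ✗
c: successors {e, g, h}; □(¬q ∨ p) there: e:F, g:T, h:F. ✗
d: successors {b, g}; □(¬q ∨ p) there: b:F, g:T. ✗
e: successors {a, f}; □(¬q ∨ p) there: a:T, f:T. ✓
f: successors {b}; □(¬q ∨ p) there: b:F. ✗
g: successors {h}; □(¬q ∨ p) there: h:F. ✗
h: successors {d}; □(¬q ∨ p) there: d:F. ✗
Satisfying worlds: {e}.
So □□(¬q ∨ p) fails at the other 7 worlds.

7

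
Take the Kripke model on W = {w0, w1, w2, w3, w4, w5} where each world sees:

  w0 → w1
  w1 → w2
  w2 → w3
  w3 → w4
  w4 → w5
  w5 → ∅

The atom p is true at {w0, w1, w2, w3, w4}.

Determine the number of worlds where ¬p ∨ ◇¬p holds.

w0: ¬p is F, ◇¬p is F. ✗
w1: ¬p is F, ◇¬p is F. ✗
w2: ¬p is F, ◇¬p is F. ✗
w3: ¬p is F, ◇¬p is F. ✗
w4: ¬p is F, ◇¬p is T. ✓
w5: ¬p is T, ◇¬p is F. ✓
Satisfying worlds: {w4, w5}.

2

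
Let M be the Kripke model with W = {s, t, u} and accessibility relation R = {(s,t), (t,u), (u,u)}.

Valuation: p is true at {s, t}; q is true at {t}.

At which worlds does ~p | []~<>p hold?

s: ~p is F, []~<>p is T. ✓
t: ~p is F, []~<>p is T. ✓
u: ~p is T, []~<>p is T. ✓

{s, t, u}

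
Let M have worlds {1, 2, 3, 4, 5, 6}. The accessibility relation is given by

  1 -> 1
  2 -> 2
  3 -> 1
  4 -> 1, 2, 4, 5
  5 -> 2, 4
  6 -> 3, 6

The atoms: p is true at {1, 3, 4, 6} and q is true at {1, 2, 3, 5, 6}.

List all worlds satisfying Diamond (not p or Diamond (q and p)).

1: successors {1}; not p or Diamond (q and p) there: 1:T. ✓
2: successors {2}; not p or Diamond (q and p) there: 2:T. ✓
3: successors {1}; not p or Diamond (q and p) there: 1:T. ✓
4: successors {1, 2, 4, 5}; not p or Diamond (q and p) there: 1:T, 2:T, 4:T, 5:T. ✓
5: successors {2, 4}; not p or Diamond (q and p) there: 2:T, 4:T. ✓
6: successors {3, 6}; not p or Diamond (q and p) there: 3:T, 6:T. ✓

{1, 2, 3, 4, 5, 6}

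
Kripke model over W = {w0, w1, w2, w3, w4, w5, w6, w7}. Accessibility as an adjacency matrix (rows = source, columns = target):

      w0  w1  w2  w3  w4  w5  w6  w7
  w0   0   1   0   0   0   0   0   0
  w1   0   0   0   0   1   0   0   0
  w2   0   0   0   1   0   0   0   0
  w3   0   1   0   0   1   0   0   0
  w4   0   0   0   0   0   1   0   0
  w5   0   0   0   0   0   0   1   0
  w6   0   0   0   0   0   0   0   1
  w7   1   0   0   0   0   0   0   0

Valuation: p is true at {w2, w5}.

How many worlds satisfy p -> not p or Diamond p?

6

w0: p is F, not p or Diamond p is T. ✓
w1: p is F, not p or Diamond p is T. ✓
w2: p is T, not p or Diamond p is F. ✗
w3: p is F, not p or Diamond p is T. ✓
w4: p is F, not p or Diamond p is T. ✓
w5: p is T, not p or Diamond p is F. ✗
w6: p is F, not p or Diamond p is T. ✓
w7: p is F, not p or Diamond p is T. ✓
Satisfying worlds: {w0, w1, w3, w4, w6, w7}.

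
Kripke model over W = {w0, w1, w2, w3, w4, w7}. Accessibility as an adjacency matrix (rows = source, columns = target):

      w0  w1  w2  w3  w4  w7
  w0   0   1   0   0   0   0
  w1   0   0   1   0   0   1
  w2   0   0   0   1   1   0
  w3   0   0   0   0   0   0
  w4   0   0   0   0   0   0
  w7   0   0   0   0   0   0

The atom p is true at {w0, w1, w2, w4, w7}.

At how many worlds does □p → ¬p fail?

4

w0: □p is T, ¬p is F. ✗
w1: □p is T, ¬p is F. ✗
w2: □p is F, ¬p is F. ✓
w3: □p is T, ¬p is T. ✓
w4: □p is T, ¬p is F. ✗
w7: □p is T, ¬p is F. ✗
Satisfying worlds: {w2, w3}.
So □p → ¬p fails at the other 4 worlds.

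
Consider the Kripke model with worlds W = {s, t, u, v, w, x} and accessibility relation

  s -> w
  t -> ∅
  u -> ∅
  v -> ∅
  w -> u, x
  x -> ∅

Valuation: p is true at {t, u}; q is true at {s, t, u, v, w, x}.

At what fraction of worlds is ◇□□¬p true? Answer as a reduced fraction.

1/3

s: successors {w}; □□¬p there: w:T. ✓
t: no successors, so ◇□□¬p fails. ✗
u: no successors, so ◇□□¬p fails. ✗
v: no successors, so ◇□□¬p fails. ✗
w: successors {u, x}; □□¬p there: u:T, x:T. ✓
x: no successors, so ◇□□¬p fails. ✗
That's 2 of 6 worlds, so 2/6 = 1/3.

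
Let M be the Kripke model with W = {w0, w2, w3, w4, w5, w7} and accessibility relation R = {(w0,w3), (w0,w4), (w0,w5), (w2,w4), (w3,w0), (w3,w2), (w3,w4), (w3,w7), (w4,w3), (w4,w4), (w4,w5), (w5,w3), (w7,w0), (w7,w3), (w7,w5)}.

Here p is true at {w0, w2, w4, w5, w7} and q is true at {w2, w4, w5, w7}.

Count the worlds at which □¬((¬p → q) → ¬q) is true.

1

w0: successors {w3, w4, w5}; ¬((¬p → q) → ¬q) there: w3:F, w4:T, w5:T. ✗
w2: successors {w4}; ¬((¬p → q) → ¬q) there: w4:T. ✓
w3: successors {w0, w2, w4, w7}; ¬((¬p → q) → ¬q) there: w0:F, w2:T, w4:T, w7:T. ✗
w4: successors {w3, w4, w5}; ¬((¬p → q) → ¬q) there: w3:F, w4:T, w5:T. ✗
w5: successors {w3}; ¬((¬p → q) → ¬q) there: w3:F. ✗
w7: successors {w0, w3, w5}; ¬((¬p → q) → ¬q) there: w0:F, w3:F, w5:T. ✗
Satisfying worlds: {w2}.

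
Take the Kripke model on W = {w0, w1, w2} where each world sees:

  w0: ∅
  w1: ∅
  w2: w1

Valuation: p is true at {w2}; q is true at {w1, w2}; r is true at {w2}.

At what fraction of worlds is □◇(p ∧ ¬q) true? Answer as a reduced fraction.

w0: no successors, so □◇(p ∧ ¬q) holds vacuously. ✓
w1: no successors, so □◇(p ∧ ¬q) holds vacuously. ✓
w2: successors {w1}; ◇(p ∧ ¬q) there: w1:F. ✗
That's 2 of 3 worlds, so 2/3.

2/3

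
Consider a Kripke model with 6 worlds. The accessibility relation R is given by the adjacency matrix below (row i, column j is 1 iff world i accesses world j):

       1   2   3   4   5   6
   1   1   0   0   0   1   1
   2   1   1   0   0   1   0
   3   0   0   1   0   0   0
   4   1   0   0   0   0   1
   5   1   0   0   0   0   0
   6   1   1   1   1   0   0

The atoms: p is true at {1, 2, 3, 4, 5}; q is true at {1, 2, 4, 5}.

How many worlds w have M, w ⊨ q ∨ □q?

1: q is T, □q is F. ✓
2: q is T, □q is T. ✓
3: q is F, □q is F. ✗
4: q is T, □q is F. ✓
5: q is T, □q is T. ✓
6: q is F, □q is F. ✗
Satisfying worlds: {1, 2, 4, 5}.

4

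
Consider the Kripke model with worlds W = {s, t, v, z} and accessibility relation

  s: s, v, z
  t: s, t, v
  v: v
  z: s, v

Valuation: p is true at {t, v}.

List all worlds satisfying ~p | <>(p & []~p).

{s, z}

s: ~p is T, <>(p & []~p) is F. ✓
t: ~p is F, <>(p & []~p) is F. ✗
v: ~p is F, <>(p & []~p) is F. ✗
z: ~p is T, <>(p & []~p) is F. ✓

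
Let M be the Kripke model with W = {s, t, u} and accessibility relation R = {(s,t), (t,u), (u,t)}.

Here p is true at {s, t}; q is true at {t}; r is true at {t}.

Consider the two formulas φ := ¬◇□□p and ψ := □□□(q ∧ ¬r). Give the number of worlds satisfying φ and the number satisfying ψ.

1 and 0

For ¬◇□□p:
s: ◇□□p is T. ✗
t: ◇□□p is F. ✓
u: ◇□□p is T. ✗
— 1 world.
For □□□(q ∧ ¬r):
s: successors {t}; □□(q ∧ ¬r) there: t:F. ✗
t: successors {u}; □□(q ∧ ¬r) there: u:F. ✗
u: successors {t}; □□(q ∧ ¬r) there: t:F. ✗
— 0 worlds.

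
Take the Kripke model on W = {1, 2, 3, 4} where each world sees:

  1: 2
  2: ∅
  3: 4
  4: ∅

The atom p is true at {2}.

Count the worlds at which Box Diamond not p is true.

1: successors {2}; Diamond not p there: 2:F. ✗
2: no successors, so Box Diamond not p holds vacuously. ✓
3: successors {4}; Diamond not p there: 4:F. ✗
4: no successors, so Box Diamond not p holds vacuously. ✓
Satisfying worlds: {2, 4}.

2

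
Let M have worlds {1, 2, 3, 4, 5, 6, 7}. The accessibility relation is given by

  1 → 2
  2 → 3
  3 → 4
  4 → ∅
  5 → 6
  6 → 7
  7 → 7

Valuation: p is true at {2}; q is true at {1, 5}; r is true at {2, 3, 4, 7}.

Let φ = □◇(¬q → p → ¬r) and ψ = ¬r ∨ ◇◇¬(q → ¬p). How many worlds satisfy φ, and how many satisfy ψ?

For □◇(¬q → p → ¬r):
1: successors {2}; ◇(¬q → p → ¬r) there: 2:T. ✓
2: successors {3}; ◇(¬q → p → ¬r) there: 3:T. ✓
3: successors {4}; ◇(¬q → p → ¬r) there: 4:F. ✗
4: no successors, so □◇(¬q → p → ¬r) holds vacuously. ✓
5: successors {6}; ◇(¬q → p → ¬r) there: 6:T. ✓
6: successors {7}; ◇(¬q → p → ¬r) there: 7:T. ✓
7: successors {7}; ◇(¬q → p → ¬r) there: 7:T. ✓
— 6 worlds.
For ¬r ∨ ◇◇¬(q → ¬p):
1: ¬r is T, ◇◇¬(q → ¬p) is F. ✓
2: ¬r is F, ◇◇¬(q → ¬p) is F. ✗
3: ¬r is F, ◇◇¬(q → ¬p) is F. ✗
4: ¬r is F, ◇◇¬(q → ¬p) is F. ✗
5: ¬r is T, ◇◇¬(q → ¬p) is F. ✓
6: ¬r is T, ◇◇¬(q → ¬p) is F. ✓
7: ¬r is F, ◇◇¬(q → ¬p) is F. ✗
— 3 worlds.

6 and 3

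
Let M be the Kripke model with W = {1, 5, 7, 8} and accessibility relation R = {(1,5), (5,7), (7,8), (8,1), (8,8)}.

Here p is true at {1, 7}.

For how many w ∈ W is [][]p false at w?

1: successors {5}; []p there: 5:T. ✓
5: successors {7}; []p there: 7:F. ✗
7: successors {8}; []p there: 8:F. ✗
8: successors {1, 8}; []p there: 1:F, 8:F. ✗
Satisfying worlds: {1}.
So [][]p fails at the other 3 worlds.

3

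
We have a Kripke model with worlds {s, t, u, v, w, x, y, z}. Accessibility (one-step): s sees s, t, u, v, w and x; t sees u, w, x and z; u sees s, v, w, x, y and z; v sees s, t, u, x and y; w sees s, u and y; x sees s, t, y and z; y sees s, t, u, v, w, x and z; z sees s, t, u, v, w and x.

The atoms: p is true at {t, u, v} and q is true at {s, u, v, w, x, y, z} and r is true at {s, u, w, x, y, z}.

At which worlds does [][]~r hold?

∅

s: successors {s, t, u, v, w, x}; []~r there: s:F, t:F, u:F, v:F, w:F, x:F. ✗
t: successors {u, w, x, z}; []~r there: u:F, w:F, x:F, z:F. ✗
u: successors {s, v, w, x, y, z}; []~r there: s:F, v:F, w:F, x:F, y:F, z:F. ✗
v: successors {s, t, u, x, y}; []~r there: s:F, t:F, u:F, x:F, y:F. ✗
w: successors {s, u, y}; []~r there: s:F, u:F, y:F. ✗
x: successors {s, t, y, z}; []~r there: s:F, t:F, y:F, z:F. ✗
y: successors {s, t, u, v, w, x, z}; []~r there: s:F, t:F, u:F, v:F, w:F, x:F, z:F. ✗
z: successors {s, t, u, v, w, x}; []~r there: s:F, t:F, u:F, v:F, w:F, x:F. ✗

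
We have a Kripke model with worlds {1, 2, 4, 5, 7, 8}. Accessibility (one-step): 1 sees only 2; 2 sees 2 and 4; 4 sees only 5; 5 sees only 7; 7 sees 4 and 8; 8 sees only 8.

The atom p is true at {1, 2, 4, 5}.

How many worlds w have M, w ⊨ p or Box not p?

1: p is T, Box not p is F. ✓
2: p is T, Box not p is F. ✓
4: p is T, Box not p is F. ✓
5: p is T, Box not p is T. ✓
7: p is F, Box not p is F. ✗
8: p is F, Box not p is T. ✓
Satisfying worlds: {1, 2, 4, 5, 8}.

5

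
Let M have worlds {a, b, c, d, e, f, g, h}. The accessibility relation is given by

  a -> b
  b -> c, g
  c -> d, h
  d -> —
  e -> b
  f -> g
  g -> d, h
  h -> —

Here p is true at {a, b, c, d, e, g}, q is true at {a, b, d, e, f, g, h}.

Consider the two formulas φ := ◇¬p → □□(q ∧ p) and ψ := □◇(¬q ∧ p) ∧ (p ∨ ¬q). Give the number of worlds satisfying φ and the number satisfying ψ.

8 and 3

For ◇¬p → □□(q ∧ p):
a: ◇¬p is F, □□(q ∧ p) is F. ✓
b: ◇¬p is F, □□(q ∧ p) is F. ✓
c: ◇¬p is T, □□(q ∧ p) is T. ✓
d: ◇¬p is F, □□(q ∧ p) is T. ✓
e: ◇¬p is F, □□(q ∧ p) is F. ✓
f: ◇¬p is F, □□(q ∧ p) is F. ✓
g: ◇¬p is T, □□(q ∧ p) is T. ✓
h: ◇¬p is F, □□(q ∧ p) is T. ✓
— 8 worlds.
For □◇(¬q ∧ p) ∧ (p ∨ ¬q):
a: □◇(¬q ∧ p) is T, p ∨ ¬q is T. ✓
b: □◇(¬q ∧ p) is F, p ∨ ¬q is T. ✗
c: □◇(¬q ∧ p) is F, p ∨ ¬q is T. ✗
d: □◇(¬q ∧ p) is T, p ∨ ¬q is T. ✓
e: □◇(¬q ∧ p) is T, p ∨ ¬q is T. ✓
f: □◇(¬q ∧ p) is F, p ∨ ¬q is F. ✗
g: □◇(¬q ∧ p) is F, p ∨ ¬q is T. ✗
h: □◇(¬q ∧ p) is T, p ∨ ¬q is F. ✗
— 3 worlds.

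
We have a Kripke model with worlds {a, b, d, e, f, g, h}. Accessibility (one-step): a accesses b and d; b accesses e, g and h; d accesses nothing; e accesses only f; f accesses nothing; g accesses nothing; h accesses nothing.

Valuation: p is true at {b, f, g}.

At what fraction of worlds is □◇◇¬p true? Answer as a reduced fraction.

a: successors {b, d}; ◇◇¬p there: b:F, d:F. ✗
b: successors {e, g, h}; ◇◇¬p there: e:F, g:F, h:F. ✗
d: no successors, so □◇◇¬p holds vacuously. ✓
e: successors {f}; ◇◇¬p there: f:F. ✗
f: no successors, so □◇◇¬p holds vacuously. ✓
g: no successors, so □◇◇¬p holds vacuously. ✓
h: no successors, so □◇◇¬p holds vacuously. ✓
That's 4 of 7 worlds, so 4/7.

4/7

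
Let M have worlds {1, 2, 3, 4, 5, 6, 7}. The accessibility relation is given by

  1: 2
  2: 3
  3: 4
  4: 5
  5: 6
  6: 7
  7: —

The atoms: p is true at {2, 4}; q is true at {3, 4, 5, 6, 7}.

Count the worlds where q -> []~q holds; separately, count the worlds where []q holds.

3 and 6

For q -> []~q:
1: q is F, []~q is T. ✓
2: q is F, []~q is F. ✓
3: q is T, []~q is F. ✗
4: q is T, []~q is F. ✗
5: q is T, []~q is F. ✗
6: q is T, []~q is F. ✗
7: q is T, []~q is T. ✓
— 3 worlds.
For []q:
1: successors {2}; q there: 2:F. ✗
2: successors {3}; q there: 3:T. ✓
3: successors {4}; q there: 4:T. ✓
4: successors {5}; q there: 5:T. ✓
5: successors {6}; q there: 6:T. ✓
6: successors {7}; q there: 7:T. ✓
7: no successors, so []q holds vacuously. ✓
— 6 worlds.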